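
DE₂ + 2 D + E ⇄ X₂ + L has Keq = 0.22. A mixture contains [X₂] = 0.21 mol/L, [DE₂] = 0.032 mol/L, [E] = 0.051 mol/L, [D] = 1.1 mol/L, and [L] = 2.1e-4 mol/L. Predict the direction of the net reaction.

forward (toward products)

Q = [X₂]·[L] / ([DE₂]·[D]²·[E]) = (0.21)·(2.1e-4) / ((0.032)·(1.1)²·(0.051)) = 0.022
Q = 0.022 < Keq = 0.22, so the forward reaction proceeds.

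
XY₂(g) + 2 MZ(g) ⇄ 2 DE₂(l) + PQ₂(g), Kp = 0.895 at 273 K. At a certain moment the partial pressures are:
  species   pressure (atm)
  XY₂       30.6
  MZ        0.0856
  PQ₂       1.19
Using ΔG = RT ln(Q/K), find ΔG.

ΔG = 4.04 kJ/mol

(DE₂ is a pure liquid — omitted from Qp.)
Qp = P(PQ₂) / (P(XY₂)·P(MZ)²) = (1.19) / ((30.6)·(0.0856)²) = 5.31
ΔG = RT ln(Qp/Kp) = (8.314 J mol⁻¹ K⁻¹)(273 K) × ln(5.31/0.895)
   = (2.270 kJ/mol)(1.781) = 4.04 kJ/mol
ΔG > 0, so the forward reaction is non-spontaneous (proceeds in reverse).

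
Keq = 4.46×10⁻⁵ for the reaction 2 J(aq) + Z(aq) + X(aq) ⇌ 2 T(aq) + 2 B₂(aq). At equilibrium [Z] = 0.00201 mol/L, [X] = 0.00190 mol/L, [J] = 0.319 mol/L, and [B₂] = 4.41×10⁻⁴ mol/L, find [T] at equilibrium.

[T] = 0.00944 mol/L

At equilibrium, Keq = [T]²·[B₂]² / ([J]²·[Z]·[X]) = 4.46×10⁻⁵.
([T])²·(4.41×10⁻⁴)² / ((0.319)²·(0.00201)·(0.00190)) = 4.46×10⁻⁵
[T]² = 8.91×10⁻⁵ ⇒ [T] = 0.00944 mol/L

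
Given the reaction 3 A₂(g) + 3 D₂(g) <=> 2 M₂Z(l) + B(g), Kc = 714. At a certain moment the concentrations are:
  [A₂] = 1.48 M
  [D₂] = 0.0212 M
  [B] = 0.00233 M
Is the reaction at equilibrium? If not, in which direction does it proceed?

(M₂Z is a pure liquid — omitted from Qc.)
Qc = [B] / ([A₂]³·[D₂]³) = (0.00233) / ((1.48)³·(0.0212)³) = 75.4
Qc = 75.4 < Kc = 714, so the forward reaction proceeds.

to the right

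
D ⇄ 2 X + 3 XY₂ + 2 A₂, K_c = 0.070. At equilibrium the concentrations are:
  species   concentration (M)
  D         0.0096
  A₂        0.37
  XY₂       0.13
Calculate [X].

At equilibrium, K_c = [X]²·[XY₂]³·[A₂]² / [D] = 0.070.
([X])²·(0.13)³·(0.37)² / (0.0096) = 0.070
[X]² = 2.23 ⇒ [X] = 1.5 M

[X] = 1.5 M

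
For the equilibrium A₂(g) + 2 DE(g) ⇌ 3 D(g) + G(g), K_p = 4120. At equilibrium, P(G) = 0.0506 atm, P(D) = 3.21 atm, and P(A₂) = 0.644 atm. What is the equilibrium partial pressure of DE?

At equilibrium, K_p = P(D)³·P(G) / (P(A₂)·P(DE)²) = 4120.
(3.21)³·(0.0506) / ((0.644)·(P(DE))²) = 4120
P(DE)² = 6.31×10⁻⁴ ⇒ P(DE) = 0.0251 atm

P(DE) = 0.0251 atm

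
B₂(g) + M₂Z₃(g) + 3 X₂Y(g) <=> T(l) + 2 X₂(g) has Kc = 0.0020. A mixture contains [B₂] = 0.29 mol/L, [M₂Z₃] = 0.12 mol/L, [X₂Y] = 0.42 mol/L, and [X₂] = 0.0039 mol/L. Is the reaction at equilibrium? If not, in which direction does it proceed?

(T is a pure liquid — omitted from Qc.)
Qc = [X₂]² / ([B₂]·[M₂Z₃]·[X₂Y]³) = (0.0039)² / ((0.29)·(0.12)·(0.42)³) = 0.0059
Qc = 0.0059 > Kc = 0.0020, so the reverse reaction proceeds.

reverse (toward reactants)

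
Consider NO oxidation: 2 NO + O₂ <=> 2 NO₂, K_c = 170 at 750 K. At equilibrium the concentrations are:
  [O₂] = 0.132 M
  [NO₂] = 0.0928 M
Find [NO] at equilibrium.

At equilibrium, K_c = [NO₂]² / ([NO]²·[O₂]) = 170.
(0.0928)² / (([NO])²·(0.132)) = 170
[NO]² = 3.84e-4 ⇒ [NO] = 0.0196 M

[NO] = 0.0196 M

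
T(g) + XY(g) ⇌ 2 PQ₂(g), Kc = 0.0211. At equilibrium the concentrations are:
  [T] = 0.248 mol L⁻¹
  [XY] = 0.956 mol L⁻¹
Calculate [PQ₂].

[PQ₂] = 0.0707 mol L⁻¹

At equilibrium, Kc = [PQ₂]² / ([T]·[XY]) = 0.0211.
([PQ₂])² / ((0.248)·(0.956)) = 0.0211
[PQ₂]² = 0.00500 ⇒ [PQ₂] = 0.0707 mol L⁻¹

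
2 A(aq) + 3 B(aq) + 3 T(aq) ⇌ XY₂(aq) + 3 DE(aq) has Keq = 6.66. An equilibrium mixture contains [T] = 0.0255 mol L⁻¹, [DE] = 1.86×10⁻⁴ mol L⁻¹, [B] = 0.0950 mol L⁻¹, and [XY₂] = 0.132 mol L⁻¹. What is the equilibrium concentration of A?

At equilibrium, Keq = [XY₂]·[DE]³ / ([A]²·[B]³·[T]³) = 6.66.
(0.132)·(1.86×10⁻⁴)³ / (([A])²·(0.0950)³·(0.0255)³) = 6.66
[A]² = 8.97×10⁻⁶ ⇒ [A] = 0.00300 mol L⁻¹

[A] = 0.00300 mol L⁻¹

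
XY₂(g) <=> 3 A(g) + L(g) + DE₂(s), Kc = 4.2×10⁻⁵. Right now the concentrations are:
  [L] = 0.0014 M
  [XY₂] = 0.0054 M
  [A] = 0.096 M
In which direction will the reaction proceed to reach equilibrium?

(DE₂ is a pure solid — omitted from Qc.)
Qc = [A]³·[L] / [XY₂] = (0.096)³·(0.0014) / (0.0054) = 2.3×10⁻⁴
Qc = 2.3×10⁻⁴ > Kc = 4.2×10⁻⁵, so the reverse reaction proceeds.

in the reverse direction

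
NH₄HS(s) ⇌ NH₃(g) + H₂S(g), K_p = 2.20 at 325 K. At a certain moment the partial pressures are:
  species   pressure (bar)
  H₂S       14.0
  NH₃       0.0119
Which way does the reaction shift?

(NH₄HS is a pure solid — omitted from Q_p.)
Q_p = P(NH₃)·P(H₂S) = (0.0119)·(14.0) = 0.167
Q_p = 0.167 < K_p = 2.20, so the forward reaction proceeds.

forward (toward products)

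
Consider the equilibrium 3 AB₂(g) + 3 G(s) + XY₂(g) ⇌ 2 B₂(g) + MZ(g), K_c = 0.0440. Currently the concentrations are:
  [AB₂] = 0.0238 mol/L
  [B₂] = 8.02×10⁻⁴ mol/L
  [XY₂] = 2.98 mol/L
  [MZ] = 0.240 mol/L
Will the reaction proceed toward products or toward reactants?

toward products

(G is a pure solid — omitted from Q_c.)
Q_c = [B₂]²·[MZ] / ([AB₂]³·[XY₂]) = (8.02×10⁻⁴)²·(0.240) / ((0.0238)³·(2.98)) = 0.00384
Q_c = 0.00384 < K_c = 0.0440, so the forward reaction proceeds.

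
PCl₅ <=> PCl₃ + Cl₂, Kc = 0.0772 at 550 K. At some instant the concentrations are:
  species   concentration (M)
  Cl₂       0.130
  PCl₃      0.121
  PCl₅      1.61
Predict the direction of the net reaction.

Qc = [PCl₃]·[Cl₂] / [PCl₅] = (0.121)·(0.130) / (1.61) = 0.00977
Qc = 0.00977 < Kc = 0.0772, so the forward reaction proceeds.

forward (toward products)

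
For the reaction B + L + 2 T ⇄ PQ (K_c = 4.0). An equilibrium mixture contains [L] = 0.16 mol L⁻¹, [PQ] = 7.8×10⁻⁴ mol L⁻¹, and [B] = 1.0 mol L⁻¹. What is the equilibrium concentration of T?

[T] = 0.035 mol L⁻¹

At equilibrium, K_c = [PQ] / ([B]·[L]·[T]²) = 4.0.
(7.8×10⁻⁴) / ((1.0)·(0.16)·([T])²) = 4.0
[T]² = 0.00122 ⇒ [T] = 0.035 mol L⁻¹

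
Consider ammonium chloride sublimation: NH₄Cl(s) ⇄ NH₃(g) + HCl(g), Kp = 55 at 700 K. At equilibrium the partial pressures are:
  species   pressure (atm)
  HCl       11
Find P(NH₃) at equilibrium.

(NH₄Cl is a pure solid — omitted from Kp.)
At equilibrium, Kp = P(NH₃)·P(HCl) = 55.
(P(NH₃))·(11) = 55
P(NH₃) = 5.00 = 5.0 atm

P(NH₃) = 5.0 atm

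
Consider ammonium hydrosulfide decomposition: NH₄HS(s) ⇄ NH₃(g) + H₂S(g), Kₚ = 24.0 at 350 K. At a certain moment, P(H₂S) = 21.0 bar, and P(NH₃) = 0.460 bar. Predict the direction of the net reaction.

(NH₄HS is a pure solid — omitted from Qₚ.)
Qₚ = P(NH₃)·P(H₂S) = (0.460)·(21.0) = 9.66
Qₚ = 9.66 < Kₚ = 24.0, so the forward reaction proceeds.

toward products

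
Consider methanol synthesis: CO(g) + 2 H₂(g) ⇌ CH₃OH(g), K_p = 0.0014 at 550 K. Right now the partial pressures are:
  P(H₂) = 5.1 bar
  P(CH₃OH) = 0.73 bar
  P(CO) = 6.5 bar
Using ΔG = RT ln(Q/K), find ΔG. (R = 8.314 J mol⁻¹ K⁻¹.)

Q_p = P(CH₃OH) / (P(CO)·P(H₂)²) = (0.73) / ((6.5)·(5.1)²) = 0.00432
ΔG = RT ln(Q_p/K_p) = (8.314 J mol⁻¹ K⁻¹)(550 K) × ln(0.00432/0.0014)
   = (4.573 kJ/mol)(1.127) = 5.15 kJ/mol
ΔG > 0, so the forward reaction is non-spontaneous (proceeds in reverse).

ΔG = 5.15 kJ/mol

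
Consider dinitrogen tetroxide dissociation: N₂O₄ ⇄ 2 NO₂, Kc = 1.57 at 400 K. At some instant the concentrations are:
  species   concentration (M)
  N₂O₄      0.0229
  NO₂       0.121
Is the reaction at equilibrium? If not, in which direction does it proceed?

Qc = [NO₂]² / [N₂O₄] = (0.121)² / (0.0229) = 0.639
Qc = 0.639 < Kc = 1.57, so the forward reaction proceeds.

in the forward direction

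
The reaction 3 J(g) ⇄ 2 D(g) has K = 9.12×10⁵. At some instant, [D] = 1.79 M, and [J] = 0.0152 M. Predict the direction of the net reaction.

no net change (already at equilibrium)

Q = [D]² / [J]³ = (1.79)² / (0.0152)³ = 9.12×10⁵
Q = 9.12×10⁵ = K, so the system is already at equilibrium.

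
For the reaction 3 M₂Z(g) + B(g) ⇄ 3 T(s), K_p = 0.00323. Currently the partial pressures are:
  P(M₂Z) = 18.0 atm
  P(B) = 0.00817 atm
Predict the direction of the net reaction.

(T is a pure solid — omitted from Q_p.)
Q_p = 1 / (P(M₂Z)³·P(B)) = 1 / ((18.0)³·(0.00817)) = 0.0210
Q_p = 0.0210 > K_p = 0.00323, so the reverse reaction proceeds.

reverse (toward reactants)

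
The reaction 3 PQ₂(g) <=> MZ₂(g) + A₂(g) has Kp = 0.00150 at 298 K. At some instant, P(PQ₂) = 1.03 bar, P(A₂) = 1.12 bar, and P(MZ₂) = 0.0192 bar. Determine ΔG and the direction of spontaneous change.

ΔG = 6.38 kJ/mol; the forward reaction is non-spontaneous

Qp = P(MZ₂)·P(A₂) / P(PQ₂)³ = (0.0192)·(1.12) / (1.03)³ = 0.0197
ΔG = RT ln(Qp/Kp) = (8.314 J mol⁻¹ K⁻¹)(298 K) × ln(0.0197/0.00150)
   = (2.478 kJ/mol)(2.575) = 6.38 kJ/mol
ΔG > 0, so the forward reaction is non-spontaneous (proceeds in reverse).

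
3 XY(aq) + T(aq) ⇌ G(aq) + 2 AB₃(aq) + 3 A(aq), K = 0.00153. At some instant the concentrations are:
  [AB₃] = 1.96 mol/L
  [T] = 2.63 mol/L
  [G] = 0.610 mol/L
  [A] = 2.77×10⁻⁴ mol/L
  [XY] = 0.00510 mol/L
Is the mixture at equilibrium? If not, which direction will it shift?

Q = [G]·[AB₃]²·[A]³ / ([XY]³·[T]) = (0.610)·(1.96)²·(2.77×10⁻⁴)³ / ((0.00510)³·(2.63)) = 1.43×10⁻⁴
Q = 1.43×10⁻⁴ < K = 0.00153: net forward reaction.

no; Q < K, reaction proceeds forward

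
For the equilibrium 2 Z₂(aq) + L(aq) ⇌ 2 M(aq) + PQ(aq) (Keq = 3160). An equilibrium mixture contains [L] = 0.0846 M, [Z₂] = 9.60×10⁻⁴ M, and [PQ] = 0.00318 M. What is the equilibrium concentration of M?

At equilibrium, Keq = [M]²·[PQ] / ([Z₂]²·[L]) = 3160.
([M])²·(0.00318) / ((9.60×10⁻⁴)²·(0.0846)) = 3160
[M]² = 0.0775 ⇒ [M] = 0.278 M

[M] = 0.278 M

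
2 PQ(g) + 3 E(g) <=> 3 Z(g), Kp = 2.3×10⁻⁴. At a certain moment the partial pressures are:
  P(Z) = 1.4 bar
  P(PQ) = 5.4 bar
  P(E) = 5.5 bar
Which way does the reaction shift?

toward reactants

Qp = P(Z)³ / (P(PQ)²·P(E)³) = (1.4)³ / ((5.4)²·(5.5)³) = 5.7×10⁻⁴
Qp = 5.7×10⁻⁴ > Kp = 2.3×10⁻⁴, so the reverse reaction proceeds.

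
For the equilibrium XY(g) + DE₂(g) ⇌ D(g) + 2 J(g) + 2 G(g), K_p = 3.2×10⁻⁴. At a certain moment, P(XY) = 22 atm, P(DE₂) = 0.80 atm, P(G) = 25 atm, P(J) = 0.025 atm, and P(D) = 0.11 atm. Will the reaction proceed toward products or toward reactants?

toward reactants

Q_p = P(D)·P(J)²·P(G)² / (P(XY)·P(DE₂)) = (0.11)·(0.025)²·(25)² / ((22)·(0.80)) = 0.0024
Q_p = 0.0024 > K_p = 3.2×10⁻⁴, so the reverse reaction proceeds.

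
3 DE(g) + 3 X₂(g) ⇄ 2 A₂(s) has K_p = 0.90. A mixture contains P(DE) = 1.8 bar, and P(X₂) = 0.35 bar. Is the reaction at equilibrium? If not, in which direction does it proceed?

in the reverse direction

(A₂ is a pure solid — omitted from Q_p.)
Q_p = 1 / (P(DE)³·P(X₂)³) = 1 / ((1.8)³·(0.35)³) = 4.0
Q_p = 4.0 > K_p = 0.90, so the reverse reaction proceeds.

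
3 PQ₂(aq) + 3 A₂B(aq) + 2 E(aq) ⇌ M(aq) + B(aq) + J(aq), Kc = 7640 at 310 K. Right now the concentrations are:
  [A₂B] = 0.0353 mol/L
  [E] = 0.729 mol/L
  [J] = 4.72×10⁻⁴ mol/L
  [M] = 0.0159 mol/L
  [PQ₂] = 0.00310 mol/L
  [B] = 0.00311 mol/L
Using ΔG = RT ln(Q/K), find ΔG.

Qc = [M]·[B]·[J] / ([PQ₂]³·[A₂B]³·[E]²) = (0.0159)·(0.00311)·(4.72×10⁻⁴) / ((0.00310)³·(0.0353)³·(0.729)²) = 33500
ΔG = RT ln(Qc/Kc) = (8.314 J mol⁻¹ K⁻¹)(310 K) × ln(33500/7640)
   = (2.577 kJ/mol)(1.478) = 3.81 kJ/mol
ΔG > 0, so the forward reaction is non-spontaneous (proceeds in reverse).

ΔG = 3.81 kJ/mol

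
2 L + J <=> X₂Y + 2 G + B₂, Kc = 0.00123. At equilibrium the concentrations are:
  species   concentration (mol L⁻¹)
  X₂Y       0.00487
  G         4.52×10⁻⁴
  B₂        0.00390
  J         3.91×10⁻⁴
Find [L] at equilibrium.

[L] = 0.00284 mol L⁻¹

At equilibrium, Kc = [X₂Y]·[G]²·[B₂] / ([L]²·[J]) = 0.00123.
(0.00487)·(4.52×10⁻⁴)²·(0.00390) / (([L])²·(3.91×10⁻⁴)) = 0.00123
[L]² = 8.07×10⁻⁶ ⇒ [L] = 0.00284 mol L⁻¹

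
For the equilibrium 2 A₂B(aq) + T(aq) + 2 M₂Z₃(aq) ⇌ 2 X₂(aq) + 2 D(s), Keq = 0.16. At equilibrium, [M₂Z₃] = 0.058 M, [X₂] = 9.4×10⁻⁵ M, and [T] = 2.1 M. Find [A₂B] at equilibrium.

[A₂B] = 0.0028 M

(D is a pure solid — omitted from Keq.)
At equilibrium, Keq = [X₂]² / ([A₂B]²·[T]·[M₂Z₃]²) = 0.16.
(9.4×10⁻⁵)² / (([A₂B])²·(2.1)·(0.058)²) = 0.16
[A₂B]² = 7.82×10⁻⁶ ⇒ [A₂B] = 0.0028 M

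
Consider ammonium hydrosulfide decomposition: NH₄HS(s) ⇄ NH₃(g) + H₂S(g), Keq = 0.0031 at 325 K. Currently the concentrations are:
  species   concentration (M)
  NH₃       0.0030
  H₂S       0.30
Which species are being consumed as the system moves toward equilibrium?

(NH₄HS is a pure solid — omitted from Q.)
Q = [NH₃]·[H₂S] = (0.0030)·(0.30) = 9.0×10⁻⁴
Q = 9.0×10⁻⁴ < Keq = 0.0031: net forward reaction.

NH₄HS (reactants)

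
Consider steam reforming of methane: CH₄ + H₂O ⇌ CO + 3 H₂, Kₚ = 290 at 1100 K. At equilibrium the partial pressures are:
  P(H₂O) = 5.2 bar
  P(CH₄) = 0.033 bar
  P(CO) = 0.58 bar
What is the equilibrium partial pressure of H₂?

P(H₂) = 4.4 bar

At equilibrium, Kₚ = P(CO)·P(H₂)³ / (P(CH₄)·P(H₂O)) = 290.
(0.58)·(P(H₂))³ / ((0.033)·(5.2)) = 290
P(H₂)³ = 85.8 ⇒ P(H₂) = 4.4 bar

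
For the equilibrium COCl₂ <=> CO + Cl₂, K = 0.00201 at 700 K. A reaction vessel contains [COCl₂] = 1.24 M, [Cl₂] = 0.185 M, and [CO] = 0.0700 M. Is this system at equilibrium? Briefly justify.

no; Q > K, reaction proceeds in reverse

Q = [CO]·[Cl₂] / [COCl₂] = (0.0700)·(0.185) / (1.24) = 0.0104
Q = 0.0104 > K = 0.00201: net reverse reaction.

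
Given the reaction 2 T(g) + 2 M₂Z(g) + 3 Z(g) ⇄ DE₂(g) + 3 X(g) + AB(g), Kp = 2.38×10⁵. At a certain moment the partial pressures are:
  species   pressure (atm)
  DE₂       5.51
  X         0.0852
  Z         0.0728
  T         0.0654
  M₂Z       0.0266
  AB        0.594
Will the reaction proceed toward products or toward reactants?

Qp = P(DE₂)·P(X)³·P(AB) / (P(T)²·P(M₂Z)²·P(Z)³) = (5.51)·(0.0852)³·(0.594) / ((0.0654)²·(0.0266)²·(0.0728)³) = 1.73×10⁶
Qp = 1.73×10⁶ > Kp = 2.38×10⁵, so the reverse reaction proceeds.

toward reactants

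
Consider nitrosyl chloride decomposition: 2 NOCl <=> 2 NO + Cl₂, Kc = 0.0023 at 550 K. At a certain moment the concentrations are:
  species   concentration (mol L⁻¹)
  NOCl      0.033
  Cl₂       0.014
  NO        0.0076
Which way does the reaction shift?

toward products

Qc = [NO]²·[Cl₂] / [NOCl]² = (0.0076)²·(0.014) / (0.033)² = 7.4e-4
Qc = 7.4e-4 < Kc = 0.0023, so the forward reaction proceeds.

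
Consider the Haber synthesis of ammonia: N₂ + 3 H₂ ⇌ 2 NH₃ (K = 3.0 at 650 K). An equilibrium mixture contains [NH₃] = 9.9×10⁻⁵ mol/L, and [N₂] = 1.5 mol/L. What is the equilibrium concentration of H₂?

At equilibrium, K = [NH₃]² / ([N₂]·[H₂]³) = 3.0.
(9.9×10⁻⁵)² / ((1.5)·([H₂])³) = 3.0
[H₂]³ = 2.18×10⁻⁹ ⇒ [H₂] = 0.0013 mol/L

[H₂] = 0.0013 mol/L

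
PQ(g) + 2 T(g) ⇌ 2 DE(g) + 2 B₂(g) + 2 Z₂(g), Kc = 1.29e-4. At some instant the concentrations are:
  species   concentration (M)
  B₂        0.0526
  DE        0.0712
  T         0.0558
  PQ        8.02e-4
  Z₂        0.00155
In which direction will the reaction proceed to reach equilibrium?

forward (toward products)

Qc = [DE]²·[B₂]²·[Z₂]² / ([PQ]·[T]²) = (0.0712)²·(0.0526)²·(0.00155)² / ((8.02e-4)·(0.0558)²) = 1.35e-5
Qc = 1.35e-5 < Kc = 1.29e-4, so the forward reaction proceeds.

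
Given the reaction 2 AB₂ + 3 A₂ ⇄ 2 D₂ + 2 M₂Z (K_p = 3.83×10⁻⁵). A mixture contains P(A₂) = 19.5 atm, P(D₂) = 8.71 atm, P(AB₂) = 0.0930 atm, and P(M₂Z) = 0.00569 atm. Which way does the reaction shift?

Q_p = P(D₂)²·P(M₂Z)² / (P(AB₂)²·P(A₂)³) = (8.71)²·(0.00569)² / ((0.0930)²·(19.5)³) = 3.83×10⁻⁵
Q_p = 3.83×10⁻⁵ = K_p, so the system is already at equilibrium.

neither direction; the system is at equilibrium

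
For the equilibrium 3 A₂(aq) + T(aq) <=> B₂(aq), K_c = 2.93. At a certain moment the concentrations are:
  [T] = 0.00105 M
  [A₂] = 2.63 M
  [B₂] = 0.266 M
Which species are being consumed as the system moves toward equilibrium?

Q_c = [B₂] / ([A₂]³·[T]) = (0.266) / ((2.63)³·(0.00105)) = 13.9
Q_c = 13.9 > K_c = 2.93: net reverse reaction.

B₂ (products)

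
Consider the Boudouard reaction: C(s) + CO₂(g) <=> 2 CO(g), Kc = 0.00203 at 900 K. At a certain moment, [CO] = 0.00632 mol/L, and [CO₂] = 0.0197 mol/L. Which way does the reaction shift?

neither direction; the system is at equilibrium

(C is a pure solid — omitted from Qc.)
Qc = [CO]² / [CO₂] = (0.00632)² / (0.0197) = 0.00203
Qc = 0.00203 = Kc, so the system is already at equilibrium.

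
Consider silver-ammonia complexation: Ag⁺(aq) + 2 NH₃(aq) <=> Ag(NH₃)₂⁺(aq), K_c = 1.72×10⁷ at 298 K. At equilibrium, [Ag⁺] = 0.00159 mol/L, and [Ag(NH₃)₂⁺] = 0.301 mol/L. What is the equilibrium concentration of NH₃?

At equilibrium, K_c = [Ag(NH₃)₂⁺] / ([Ag⁺]·[NH₃]²) = 1.72×10⁷.
(0.301) / ((0.00159)·([NH₃])²) = 1.72×10⁷
[NH₃]² = 1.10×10⁻⁵ ⇒ [NH₃] = 0.00332 mol/L

[NH₃] = 0.00332 mol/L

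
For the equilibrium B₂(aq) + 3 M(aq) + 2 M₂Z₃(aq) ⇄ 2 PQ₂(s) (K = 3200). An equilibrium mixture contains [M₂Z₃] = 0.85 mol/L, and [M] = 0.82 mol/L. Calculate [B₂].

(PQ₂ is a pure solid — omitted from K.)
At equilibrium, K = 1 / ([B₂]·[M]³·[M₂Z₃]²) = 3200.
1 / (([B₂])·(0.82)³·(0.85)²) = 3200
[B₂] = 7.84×10⁻⁴ = 7.8×10⁻⁴ mol/L

[B₂] = 7.8×10⁻⁴ mol/L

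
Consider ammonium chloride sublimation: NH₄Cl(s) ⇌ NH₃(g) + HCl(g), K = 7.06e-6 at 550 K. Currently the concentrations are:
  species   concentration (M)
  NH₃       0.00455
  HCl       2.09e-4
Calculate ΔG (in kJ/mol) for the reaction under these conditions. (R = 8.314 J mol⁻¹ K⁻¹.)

(NH₄Cl is a pure solid — omitted from Q.)
Q = [NH₃]·[HCl] = (0.00455)·(2.09e-4) = 9.51e-7
ΔG = RT ln(Q/K) = (8.314 J mol⁻¹ K⁻¹)(550 K) × ln(9.51e-7/7.06e-6)
   = (4.573 kJ/mol)(-2.005) = -9.17 kJ/mol
ΔG < 0, so the forward reaction is spontaneous (proceeds forward).

ΔG = -9.17 kJ/mol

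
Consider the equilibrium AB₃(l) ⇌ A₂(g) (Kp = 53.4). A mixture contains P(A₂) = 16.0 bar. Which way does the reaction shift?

(AB₃ is a pure liquid — omitted from Qp.)
Qp = P(A₂) = 16.0
Qp = 16.0 < Kp = 53.4, so the forward reaction proceeds.

forward (toward products)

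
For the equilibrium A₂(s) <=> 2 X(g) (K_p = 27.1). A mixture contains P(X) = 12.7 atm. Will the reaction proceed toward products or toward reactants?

(A₂ is a pure solid — omitted from Q_p.)
Q_p = P(X)² = (12.7)² = 161
Q_p = 161 > K_p = 27.1, so the reverse reaction proceeds.

toward reactants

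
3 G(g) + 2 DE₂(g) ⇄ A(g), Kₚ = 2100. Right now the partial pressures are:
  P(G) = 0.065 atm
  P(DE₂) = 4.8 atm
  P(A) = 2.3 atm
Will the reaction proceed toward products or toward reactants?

forward (toward products)

Qₚ = P(A) / (P(G)³·P(DE₂)²) = (2.3) / ((0.065)³·(4.8)²) = 360
Qₚ = 360 < Kₚ = 2100, so the forward reaction proceeds.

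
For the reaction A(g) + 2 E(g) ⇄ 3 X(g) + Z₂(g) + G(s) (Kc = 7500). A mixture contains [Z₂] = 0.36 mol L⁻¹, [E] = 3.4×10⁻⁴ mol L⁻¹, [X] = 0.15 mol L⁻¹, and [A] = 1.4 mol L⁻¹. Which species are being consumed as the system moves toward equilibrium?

(G is a pure solid — omitted from Qc.)
Qc = [X]³·[Z₂] / ([A]·[E]²) = (0.15)³·(0.36) / ((1.4)·(3.4×10⁻⁴)²) = 7500
Qc = 7500 = Kc; the system is at equilibrium.

none (at equilibrium)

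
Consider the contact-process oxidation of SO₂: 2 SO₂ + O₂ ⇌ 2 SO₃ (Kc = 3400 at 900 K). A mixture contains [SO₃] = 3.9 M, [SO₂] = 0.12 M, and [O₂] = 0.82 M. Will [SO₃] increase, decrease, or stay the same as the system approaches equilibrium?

Qc = [SO₃]² / ([SO₂]²·[O₂]) = (3.9)² / ((0.12)²·(0.82)) = 1300
Qc = 1300 < Kc = 3400: net forward reaction.
SO₃ is a product, so it increases.

increase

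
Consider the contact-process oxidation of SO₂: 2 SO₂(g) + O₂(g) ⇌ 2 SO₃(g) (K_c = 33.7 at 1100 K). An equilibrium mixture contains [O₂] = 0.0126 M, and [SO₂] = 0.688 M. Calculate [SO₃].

At equilibrium, K_c = [SO₃]² / ([SO₂]²·[O₂]) = 33.7.
([SO₃])² / ((0.688)²·(0.0126)) = 33.7
[SO₃]² = 0.201 ⇒ [SO₃] = 0.448 M

[SO₃] = 0.448 M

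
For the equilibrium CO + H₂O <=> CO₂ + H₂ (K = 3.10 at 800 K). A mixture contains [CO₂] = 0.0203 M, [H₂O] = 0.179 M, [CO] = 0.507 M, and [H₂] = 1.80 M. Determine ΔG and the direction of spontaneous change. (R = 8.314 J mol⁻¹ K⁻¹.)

Q = [CO₂]·[H₂] / ([CO]·[H₂O]) = (0.0203)·(1.80) / ((0.507)·(0.179)) = 0.403
ΔG = RT ln(Q/K) = (8.314 J mol⁻¹ K⁻¹)(800 K) × ln(0.403/3.10)
   = (6.651 kJ/mol)(-2.040) = -13.6 kJ/mol
ΔG < 0, so the forward reaction is spontaneous (proceeds forward).

ΔG = -13.6 kJ/mol; the forward reaction is spontaneous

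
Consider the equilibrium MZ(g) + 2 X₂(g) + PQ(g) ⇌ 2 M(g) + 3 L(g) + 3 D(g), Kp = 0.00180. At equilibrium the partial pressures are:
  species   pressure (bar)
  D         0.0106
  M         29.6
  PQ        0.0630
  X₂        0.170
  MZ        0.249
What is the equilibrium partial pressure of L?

P(L) = 0.0921 bar

At equilibrium, Kp = P(M)²·P(L)³·P(D)³ / (P(MZ)·P(X₂)²·P(PQ)) = 0.00180.
(29.6)²·(P(L))³·(0.0106)³ / ((0.249)·(0.170)²·(0.0630)) = 0.00180
P(L)³ = 7.82e-4 ⇒ P(L) = 0.0921 bar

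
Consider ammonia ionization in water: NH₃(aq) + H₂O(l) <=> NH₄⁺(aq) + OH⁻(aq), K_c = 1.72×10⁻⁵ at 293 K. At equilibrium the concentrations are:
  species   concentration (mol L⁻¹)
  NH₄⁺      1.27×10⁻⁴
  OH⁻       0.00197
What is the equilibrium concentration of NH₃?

[NH₃] = 0.0145 mol L⁻¹

(H₂O is a pure liquid — omitted from K_c.)
At equilibrium, K_c = [NH₄⁺]·[OH⁻] / [NH₃] = 1.72×10⁻⁵.
(1.27×10⁻⁴)·(0.00197) / ([NH₃]) = 1.72×10⁻⁵
[NH₃] = 0.0145 mol L⁻¹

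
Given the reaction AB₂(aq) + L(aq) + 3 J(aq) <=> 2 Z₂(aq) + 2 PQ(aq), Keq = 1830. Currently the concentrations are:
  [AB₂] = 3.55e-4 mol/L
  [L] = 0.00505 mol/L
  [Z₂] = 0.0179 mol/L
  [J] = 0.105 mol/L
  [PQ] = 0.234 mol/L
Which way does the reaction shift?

Q = [Z₂]²·[PQ]² / ([AB₂]·[L]·[J]³) = (0.0179)²·(0.234)² / ((3.55e-4)·(0.00505)·(0.105)³) = 8450
Q = 8450 > Keq = 1830, so the reverse reaction proceeds.

toward reactants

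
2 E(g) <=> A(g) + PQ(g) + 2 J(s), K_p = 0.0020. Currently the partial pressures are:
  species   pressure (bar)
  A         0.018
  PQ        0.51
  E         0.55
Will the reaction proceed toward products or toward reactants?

(J is a pure solid — omitted from Q_p.)
Q_p = P(A)·P(PQ) / P(E)² = (0.018)·(0.51) / (0.55)² = 0.030
Q_p = 0.030 > K_p = 0.0020, so the reverse reaction proceeds.

in the reverse direction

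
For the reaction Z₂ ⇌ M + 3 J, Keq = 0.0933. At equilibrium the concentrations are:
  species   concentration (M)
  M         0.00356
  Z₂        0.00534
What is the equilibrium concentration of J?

At equilibrium, Keq = [M]·[J]³ / [Z₂] = 0.0933.
(0.00356)·([J])³ / (0.00534) = 0.0933
[J]³ = 0.140 ⇒ [J] = 0.519 M

[J] = 0.519 M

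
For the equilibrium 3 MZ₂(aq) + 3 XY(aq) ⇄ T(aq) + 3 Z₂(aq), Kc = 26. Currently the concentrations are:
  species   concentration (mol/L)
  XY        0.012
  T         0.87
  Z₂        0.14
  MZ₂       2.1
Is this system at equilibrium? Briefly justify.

no; Q > K, reaction proceeds in reverse

Qc = [T]·[Z₂]³ / ([MZ₂]³·[XY]³) = (0.87)·(0.14)³ / ((2.1)³·(0.012)³) = 150
Qc = 150 > Kc = 26: net reverse reaction.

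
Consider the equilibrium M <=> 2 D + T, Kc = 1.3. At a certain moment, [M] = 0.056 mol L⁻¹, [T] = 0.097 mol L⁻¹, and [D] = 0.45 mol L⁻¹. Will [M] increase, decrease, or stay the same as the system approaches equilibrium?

Qc = [D]²·[T] / [M] = (0.45)²·(0.097) / (0.056) = 0.35
Qc = 0.35 < Kc = 1.3: net forward reaction.
M is a reactant, so it decreases.

decrease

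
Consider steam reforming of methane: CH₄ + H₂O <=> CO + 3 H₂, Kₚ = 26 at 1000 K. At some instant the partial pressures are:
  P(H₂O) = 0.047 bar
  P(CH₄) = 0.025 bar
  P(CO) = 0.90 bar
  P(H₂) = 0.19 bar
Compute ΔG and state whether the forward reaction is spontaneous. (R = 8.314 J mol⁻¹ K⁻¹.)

Qₚ = P(CO)·P(H₂)³ / (P(CH₄)·P(H₂O)) = (0.90)·(0.19)³ / ((0.025)·(0.047)) = 5.25
ΔG = RT ln(Qₚ/Kₚ) = (8.314 J mol⁻¹ K⁻¹)(1000 K) × ln(5.25/26)
   = (8.314 kJ/mol)(-1.600) = -13.3 kJ/mol
ΔG < 0, so the forward reaction is spontaneous (proceeds forward).

ΔG = -13.3 kJ/mol; the forward reaction is spontaneous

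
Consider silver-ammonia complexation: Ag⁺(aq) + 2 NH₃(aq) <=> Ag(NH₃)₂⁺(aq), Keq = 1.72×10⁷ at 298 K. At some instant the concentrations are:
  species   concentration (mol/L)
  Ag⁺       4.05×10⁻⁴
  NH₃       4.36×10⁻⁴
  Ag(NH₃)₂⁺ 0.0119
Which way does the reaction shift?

reverse (toward reactants)

Q = [Ag(NH₃)₂⁺] / ([Ag⁺]·[NH₃]²) = (0.0119) / ((4.05×10⁻⁴)·(4.36×10⁻⁴)²) = 1.55×10⁸
Q = 1.55×10⁸ > Keq = 1.72×10⁷, so the reverse reaction proceeds.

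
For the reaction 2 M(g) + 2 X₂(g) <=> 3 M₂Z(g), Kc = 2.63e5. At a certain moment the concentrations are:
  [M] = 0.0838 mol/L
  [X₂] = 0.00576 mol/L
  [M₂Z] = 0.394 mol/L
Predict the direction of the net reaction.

Qc = [M₂Z]³ / ([M]²·[X₂]²) = (0.394)³ / ((0.0838)²·(0.00576)²) = 2.63e5
Qc = 2.63e5 = Kc, so the system is already at equilibrium.

no net change (already at equilibrium)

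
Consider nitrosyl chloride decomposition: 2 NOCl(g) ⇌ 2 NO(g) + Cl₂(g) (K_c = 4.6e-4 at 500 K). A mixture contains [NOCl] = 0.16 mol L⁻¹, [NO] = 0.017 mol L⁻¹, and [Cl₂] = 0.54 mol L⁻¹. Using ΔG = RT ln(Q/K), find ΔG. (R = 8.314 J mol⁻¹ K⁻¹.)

ΔG = 10.7 kJ/mol

Q_c = [NO]²·[Cl₂] / [NOCl]² = (0.017)²·(0.54) / (0.16)² = 0.00610
ΔG = RT ln(Q_c/K_c) = (8.314 J mol⁻¹ K⁻¹)(500 K) × ln(0.00610/4.6e-4)
   = (4.157 kJ/mol)(2.585) = 10.7 kJ/mol
ΔG > 0, so the forward reaction is non-spontaneous (proceeds in reverse).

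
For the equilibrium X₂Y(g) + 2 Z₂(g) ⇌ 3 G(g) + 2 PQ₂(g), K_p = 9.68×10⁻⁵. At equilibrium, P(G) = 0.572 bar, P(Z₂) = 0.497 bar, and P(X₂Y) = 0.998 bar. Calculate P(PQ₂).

At equilibrium, K_p = P(G)³·P(PQ₂)² / (P(X₂Y)·P(Z₂)²) = 9.68×10⁻⁵.
(0.572)³·(P(PQ₂))² / ((0.998)·(0.497)²) = 9.68×10⁻⁵
P(PQ₂)² = 1.28×10⁻⁴ ⇒ P(PQ₂) = 0.0113 bar

P(PQ₂) = 0.0113 bar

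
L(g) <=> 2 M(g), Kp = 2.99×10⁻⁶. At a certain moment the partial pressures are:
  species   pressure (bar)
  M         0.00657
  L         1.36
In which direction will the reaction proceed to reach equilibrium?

toward reactants

Qp = P(M)² / P(L) = (0.00657)² / (1.36) = 3.17×10⁻⁵
Qp = 3.17×10⁻⁵ > Kp = 2.99×10⁻⁶, so the reverse reaction proceeds.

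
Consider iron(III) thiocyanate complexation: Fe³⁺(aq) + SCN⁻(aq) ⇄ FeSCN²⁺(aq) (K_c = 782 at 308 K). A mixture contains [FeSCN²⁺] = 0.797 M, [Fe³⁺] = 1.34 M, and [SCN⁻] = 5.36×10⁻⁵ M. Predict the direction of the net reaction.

Q_c = [FeSCN²⁺] / ([Fe³⁺]·[SCN⁻]) = (0.797) / ((1.34)·(5.36×10⁻⁵)) = 11100
Q_c = 11100 > K_c = 782, so the reverse reaction proceeds.

toward reactants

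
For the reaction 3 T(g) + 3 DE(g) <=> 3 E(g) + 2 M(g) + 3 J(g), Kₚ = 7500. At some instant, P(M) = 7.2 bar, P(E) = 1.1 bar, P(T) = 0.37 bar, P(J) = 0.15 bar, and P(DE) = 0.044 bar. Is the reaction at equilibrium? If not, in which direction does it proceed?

Qₚ = P(E)³·P(M)²·P(J)³ / (P(T)³·P(DE)³) = (1.1)³·(7.2)²·(0.15)³ / ((0.37)³·(0.044)³) = 54000
Qₚ = 54000 > Kₚ = 7500, so the reverse reaction proceeds.

toward reactants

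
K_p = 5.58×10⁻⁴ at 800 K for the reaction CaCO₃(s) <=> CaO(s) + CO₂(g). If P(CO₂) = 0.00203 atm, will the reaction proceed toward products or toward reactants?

in the reverse direction

(CaCO₃, CaO are pure solids — omitted from Q_p.)
Q_p = P(CO₂) = 0.00203
Q_p = 0.00203 > K_p = 5.58×10⁻⁴, so the reverse reaction proceeds.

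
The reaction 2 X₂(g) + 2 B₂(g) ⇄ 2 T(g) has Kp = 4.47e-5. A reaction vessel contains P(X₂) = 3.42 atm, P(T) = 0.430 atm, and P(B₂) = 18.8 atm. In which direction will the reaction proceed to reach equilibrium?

no net change (already at equilibrium)

Qp = P(T)² / (P(X₂)²·P(B₂)²) = (0.430)² / ((3.42)²·(18.8)²) = 4.47e-5
Qp = 4.47e-5 = Kp, so the system is already at equilibrium.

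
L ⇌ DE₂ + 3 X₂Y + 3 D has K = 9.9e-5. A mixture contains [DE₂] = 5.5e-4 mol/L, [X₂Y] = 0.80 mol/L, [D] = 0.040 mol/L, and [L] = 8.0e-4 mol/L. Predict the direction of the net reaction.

Q = [DE₂]·[X₂Y]³·[D]³ / [L] = (5.5e-4)·(0.80)³·(0.040)³ / (8.0e-4) = 2.3e-5
Q = 2.3e-5 < K = 9.9e-5, so the forward reaction proceeds.

forward (toward products)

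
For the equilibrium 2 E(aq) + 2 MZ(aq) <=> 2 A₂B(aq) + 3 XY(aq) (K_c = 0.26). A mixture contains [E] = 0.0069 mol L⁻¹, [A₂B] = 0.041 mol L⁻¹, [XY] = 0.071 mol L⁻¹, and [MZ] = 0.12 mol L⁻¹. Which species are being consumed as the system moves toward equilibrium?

Q_c = [A₂B]²·[XY]³ / ([E]²·[MZ]²) = (0.041)²·(0.071)³ / ((0.0069)²·(0.12)²) = 0.88
Q_c = 0.88 > K_c = 0.26: net reverse reaction.

A₂B, XY (products)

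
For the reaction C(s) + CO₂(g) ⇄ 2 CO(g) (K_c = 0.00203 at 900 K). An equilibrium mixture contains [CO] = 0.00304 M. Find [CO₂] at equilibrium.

[CO₂] = 0.00455 M

(C is a pure solid — omitted from K_c.)
At equilibrium, K_c = [CO]² / [CO₂] = 0.00203.
(0.00304)² / ([CO₂]) = 0.00203
[CO₂] = 0.00455 M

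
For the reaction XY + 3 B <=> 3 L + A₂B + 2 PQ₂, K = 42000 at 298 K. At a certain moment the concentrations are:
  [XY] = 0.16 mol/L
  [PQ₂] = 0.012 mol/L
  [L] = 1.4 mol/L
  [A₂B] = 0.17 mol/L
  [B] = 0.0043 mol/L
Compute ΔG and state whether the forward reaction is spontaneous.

Q = [L]³·[A₂B]·[PQ₂]² / ([XY]·[B]³) = (1.4)³·(0.17)·(0.012)² / ((0.16)·(0.0043)³) = 5280
ΔG = RT ln(Q/K) = (8.314 J mol⁻¹ K⁻¹)(298 K) × ln(5280/42000)
   = (2.478 kJ/mol)(-2.074) = -5.14 kJ/mol
ΔG < 0, so the forward reaction is spontaneous (proceeds forward).

ΔG = -5.14 kJ/mol; the forward reaction is spontaneous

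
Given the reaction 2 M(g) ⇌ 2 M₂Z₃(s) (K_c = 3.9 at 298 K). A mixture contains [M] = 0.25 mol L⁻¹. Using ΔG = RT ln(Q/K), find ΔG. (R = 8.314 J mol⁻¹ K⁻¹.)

ΔG = 3.50 kJ/mol

(M₂Z₃ is a pure solid — omitted from Q_c.)
Q_c = 1 / [M]² = 1 / (0.25)² = 16.0
ΔG = RT ln(Q_c/K_c) = (8.314 J mol⁻¹ K⁻¹)(298 K) × ln(16.0/3.9)
   = (2.478 kJ/mol)(1.412) = 3.50 kJ/mol
ΔG > 0, so the forward reaction is non-spontaneous (proceeds in reverse).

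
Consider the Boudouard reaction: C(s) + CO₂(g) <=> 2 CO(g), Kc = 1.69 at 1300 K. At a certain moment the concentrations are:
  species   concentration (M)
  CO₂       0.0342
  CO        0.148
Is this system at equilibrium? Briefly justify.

(C is a pure solid — omitted from Qc.)
Qc = [CO]² / [CO₂] = (0.148)² / (0.0342) = 0.640
Qc = 0.640 < Kc = 1.69: net forward reaction.

no; Q < K, reaction proceeds forward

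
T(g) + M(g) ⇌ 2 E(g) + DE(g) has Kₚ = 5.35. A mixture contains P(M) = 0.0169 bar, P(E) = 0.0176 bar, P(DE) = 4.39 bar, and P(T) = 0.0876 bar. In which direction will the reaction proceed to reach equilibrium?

Qₚ = P(E)²·P(DE) / (P(T)·P(M)) = (0.0176)²·(4.39) / ((0.0876)·(0.0169)) = 0.919
Qₚ = 0.919 < Kₚ = 5.35, so the forward reaction proceeds.

toward products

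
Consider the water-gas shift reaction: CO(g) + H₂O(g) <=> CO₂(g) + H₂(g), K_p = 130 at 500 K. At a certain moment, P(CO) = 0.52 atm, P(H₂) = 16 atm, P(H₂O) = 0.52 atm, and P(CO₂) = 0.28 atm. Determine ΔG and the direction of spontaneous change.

ΔG = -8.56 kJ/mol; the forward reaction is spontaneous

Q_p = P(CO₂)·P(H₂) / (P(CO)·P(H₂O)) = (0.28)·(16) / ((0.52)·(0.52)) = 16.6
ΔG = RT ln(Q_p/K_p) = (8.314 J mol⁻¹ K⁻¹)(500 K) × ln(16.6/130)
   = (4.157 kJ/mol)(-2.058) = -8.56 kJ/mol
ΔG < 0, so the forward reaction is spontaneous (proceeds forward).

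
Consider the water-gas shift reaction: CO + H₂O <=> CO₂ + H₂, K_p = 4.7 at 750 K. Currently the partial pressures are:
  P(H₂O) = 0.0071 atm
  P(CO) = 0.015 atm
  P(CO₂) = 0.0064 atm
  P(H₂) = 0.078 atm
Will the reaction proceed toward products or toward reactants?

Q_p = P(CO₂)·P(H₂) / (P(CO)·P(H₂O)) = (0.0064)·(0.078) / ((0.015)·(0.0071)) = 4.7
Q_p = 4.7 = K_p, so the system is already at equilibrium.

neither direction; the system is at equilibrium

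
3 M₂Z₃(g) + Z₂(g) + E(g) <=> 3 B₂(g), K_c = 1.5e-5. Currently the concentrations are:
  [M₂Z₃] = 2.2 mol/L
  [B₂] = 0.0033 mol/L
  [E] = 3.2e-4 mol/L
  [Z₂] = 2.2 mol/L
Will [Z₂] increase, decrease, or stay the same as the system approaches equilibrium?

decrease

Q_c = [B₂]³ / ([M₂Z₃]³·[Z₂]·[E]) = (0.0033)³ / ((2.2)³·(2.2)·(3.2e-4)) = 4.8e-6
Q_c = 4.8e-6 < K_c = 1.5e-5: net forward reaction.
Z₂ is a reactant, so it decreases.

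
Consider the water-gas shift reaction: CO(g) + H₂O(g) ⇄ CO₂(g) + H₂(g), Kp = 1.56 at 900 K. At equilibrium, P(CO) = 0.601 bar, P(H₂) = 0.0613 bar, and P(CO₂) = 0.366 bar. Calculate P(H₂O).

At equilibrium, Kp = P(CO₂)·P(H₂) / (P(CO)·P(H₂O)) = 1.56.
(0.366)·(0.0613) / ((0.601)·(P(H₂O))) = 1.56
P(H₂O) = 0.0239 bar

P(H₂O) = 0.0239 bar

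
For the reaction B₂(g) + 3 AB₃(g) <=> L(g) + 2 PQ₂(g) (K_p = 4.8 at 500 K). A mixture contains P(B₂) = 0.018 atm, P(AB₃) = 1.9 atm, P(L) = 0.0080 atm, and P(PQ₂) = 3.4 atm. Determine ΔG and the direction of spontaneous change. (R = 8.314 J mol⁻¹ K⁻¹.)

ΔG = -7.72 kJ/mol; the forward reaction is spontaneous

Q_p = P(L)·P(PQ₂)² / (P(B₂)·P(AB₃)³) = (0.0080)·(3.4)² / ((0.018)·(1.9)³) = 0.749
ΔG = RT ln(Q_p/K_p) = (8.314 J mol⁻¹ K⁻¹)(500 K) × ln(0.749/4.8)
   = (4.157 kJ/mol)(-1.858) = -7.72 kJ/mol
ΔG < 0, so the forward reaction is spontaneous (proceeds forward).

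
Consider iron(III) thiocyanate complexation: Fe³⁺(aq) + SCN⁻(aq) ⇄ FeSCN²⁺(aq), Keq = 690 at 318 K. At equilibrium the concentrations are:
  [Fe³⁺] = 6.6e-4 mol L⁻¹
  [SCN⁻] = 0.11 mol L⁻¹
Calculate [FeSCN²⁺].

[FeSCN²⁺] = 0.050 mol L⁻¹

At equilibrium, Keq = [FeSCN²⁺] / ([Fe³⁺]·[SCN⁻]) = 690.
([FeSCN²⁺]) / ((6.6e-4)·(0.11)) = 690
[FeSCN²⁺] = 0.0501 = 0.050 mol L⁻¹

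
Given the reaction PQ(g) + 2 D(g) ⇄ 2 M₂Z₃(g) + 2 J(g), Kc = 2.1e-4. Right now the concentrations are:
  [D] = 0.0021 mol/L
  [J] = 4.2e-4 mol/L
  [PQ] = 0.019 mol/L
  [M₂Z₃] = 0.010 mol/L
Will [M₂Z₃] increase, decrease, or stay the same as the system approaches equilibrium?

Qc = [M₂Z₃]²·[J]² / ([PQ]·[D]²) = (0.010)²·(4.2e-4)² / ((0.019)·(0.0021)²) = 2.1e-4
Qc = 2.1e-4 = Kc; the system is at equilibrium.

stay the same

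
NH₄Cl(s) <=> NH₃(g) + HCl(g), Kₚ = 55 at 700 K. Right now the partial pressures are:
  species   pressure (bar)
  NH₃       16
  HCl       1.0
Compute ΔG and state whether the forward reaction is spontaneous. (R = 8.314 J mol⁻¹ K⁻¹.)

ΔG = -7.19 kJ/mol; the forward reaction is spontaneous

(NH₄Cl is a pure solid — omitted from Qₚ.)
Qₚ = P(NH₃)·P(HCl) = (16)·(1.0) = 16.0
ΔG = RT ln(Qₚ/Kₚ) = (8.314 J mol⁻¹ K⁻¹)(700 K) × ln(16.0/55)
   = (5.820 kJ/mol)(-1.235) = -7.19 kJ/mol
ΔG < 0, so the forward reaction is spontaneous (proceeds forward).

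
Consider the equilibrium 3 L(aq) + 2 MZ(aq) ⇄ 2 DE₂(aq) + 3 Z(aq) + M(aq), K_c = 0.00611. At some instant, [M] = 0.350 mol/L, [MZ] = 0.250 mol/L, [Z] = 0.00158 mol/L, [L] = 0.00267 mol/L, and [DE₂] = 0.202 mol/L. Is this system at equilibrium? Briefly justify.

Q_c = [DE₂]²·[Z]³·[M] / ([L]³·[MZ]²) = (0.202)²·(0.00158)³·(0.350) / ((0.00267)³·(0.250)²) = 0.0474
Q_c = 0.0474 > K_c = 0.00611: net reverse reaction.

no; Q > K, reaction proceeds in reverse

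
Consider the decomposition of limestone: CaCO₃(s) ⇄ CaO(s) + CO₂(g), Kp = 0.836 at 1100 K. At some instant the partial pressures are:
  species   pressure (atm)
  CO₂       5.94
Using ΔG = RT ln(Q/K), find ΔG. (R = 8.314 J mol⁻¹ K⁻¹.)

(CaCO₃, CaO are pure solids — omitted from Qp.)
Qp = P(CO₂) = 5.94
ΔG = RT ln(Qp/Kp) = (8.314 J mol⁻¹ K⁻¹)(1100 K) × ln(5.94/0.836)
   = (9.145 kJ/mol)(1.961) = 17.9 kJ/mol
ΔG > 0, so the forward reaction is non-spontaneous (proceeds in reverse).

ΔG = 17.9 kJ/mol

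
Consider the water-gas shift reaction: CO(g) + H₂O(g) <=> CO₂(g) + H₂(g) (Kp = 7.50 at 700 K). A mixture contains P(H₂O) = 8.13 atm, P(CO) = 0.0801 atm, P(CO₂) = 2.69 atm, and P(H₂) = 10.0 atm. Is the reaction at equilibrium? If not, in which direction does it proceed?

in the reverse direction

Qp = P(CO₂)·P(H₂) / (P(CO)·P(H₂O)) = (2.69)·(10.0) / ((0.0801)·(8.13)) = 41.3
Qp = 41.3 > Kp = 7.50, so the reverse reaction proceeds.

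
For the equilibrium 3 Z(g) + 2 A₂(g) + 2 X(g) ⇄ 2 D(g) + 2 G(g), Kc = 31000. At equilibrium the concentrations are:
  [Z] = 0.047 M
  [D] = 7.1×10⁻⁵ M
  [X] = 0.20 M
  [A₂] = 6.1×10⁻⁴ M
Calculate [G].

At equilibrium, Kc = [D]²·[G]² / ([Z]³·[A₂]²·[X]²) = 31000.
(7.1×10⁻⁵)²·([G])² / ((0.047)³·(6.1×10⁻⁴)²·(0.20)²) = 31000
[G]² = 9.50 ⇒ [G] = 3.1 M

[G] = 3.1 M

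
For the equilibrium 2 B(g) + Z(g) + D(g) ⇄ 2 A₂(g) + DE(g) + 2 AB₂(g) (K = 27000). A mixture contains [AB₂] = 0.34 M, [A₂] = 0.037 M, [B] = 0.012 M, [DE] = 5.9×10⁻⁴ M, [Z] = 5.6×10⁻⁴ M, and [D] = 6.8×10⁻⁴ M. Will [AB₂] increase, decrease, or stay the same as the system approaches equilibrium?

increase

Q = [A₂]²·[DE]·[AB₂]² / ([B]²·[Z]·[D]) = (0.037)²·(5.9×10⁻⁴)·(0.34)² / ((0.012)²·(5.6×10⁻⁴)·(6.8×10⁻⁴)) = 1700
Q = 1700 < K = 27000: net forward reaction.
AB₂ is a product, so it increases.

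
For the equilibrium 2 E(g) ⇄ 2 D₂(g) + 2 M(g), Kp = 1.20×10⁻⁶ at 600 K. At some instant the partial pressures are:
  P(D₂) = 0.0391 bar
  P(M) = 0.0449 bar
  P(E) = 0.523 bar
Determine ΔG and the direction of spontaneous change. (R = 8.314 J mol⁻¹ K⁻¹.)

ΔG = 11.2 kJ/mol; the forward reaction is non-spontaneous

Qp = P(D₂)²·P(M)² / P(E)² = (0.0391)²·(0.0449)² / (0.523)² = 1.13×10⁻⁵
ΔG = RT ln(Qp/Kp) = (8.314 J mol⁻¹ K⁻¹)(600 K) × ln(1.13×10⁻⁵/1.20×10⁻⁶)
   = (4.988 kJ/mol)(2.242) = 11.2 kJ/mol
ΔG > 0, so the forward reaction is non-spontaneous (proceeds in reverse).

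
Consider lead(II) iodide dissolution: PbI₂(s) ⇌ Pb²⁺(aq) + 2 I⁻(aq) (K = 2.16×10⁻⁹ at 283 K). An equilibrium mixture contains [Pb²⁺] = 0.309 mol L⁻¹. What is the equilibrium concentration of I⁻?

(PbI₂ is a pure solid — omitted from K.)
At equilibrium, K = [Pb²⁺]·[I⁻]² = 2.16×10⁻⁹.
(0.309)·([I⁻])² = 2.16×10⁻⁹
[I⁻]² = 6.99×10⁻⁹ ⇒ [I⁻] = 8.36×10⁻⁵ mol L⁻¹

[I⁻] = 8.36×10⁻⁵ mol L⁻¹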